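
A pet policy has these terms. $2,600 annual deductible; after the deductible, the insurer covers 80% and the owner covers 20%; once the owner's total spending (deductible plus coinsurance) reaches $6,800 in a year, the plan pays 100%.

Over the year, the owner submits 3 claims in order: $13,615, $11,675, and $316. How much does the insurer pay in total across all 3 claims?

Bill 1, $13,615: $2,600 to deductible, leaving $11,015; coinsurance $11,015 × 20% = $2,203. Cost to owner: $4,803. OOP to date $4,803. Insurer: $13,615 − $4,803 = $8,812.
Bill 2, $11,675: 20% coinsurance on $11,675 = $2,335. Adding that to $4,803 gives $7,138, past the $6,800 cap; owner pays only $6,800 − $4,803 = $1,997. Insurer: $11,675 − $1,997 = $9,678.
Bill 3, $316: deductible already satisfied, so owner's share is 20% × $316 = $63.20. Adding that to $6,800 gives $6,863.20, past the $6,800 cap; owner pays only $6,800 − $6,800 = $0. Plan pays $316 − $0 = $316.
Insurer total: $8,812 + $9,678 + $316 = $18,806.

$18,806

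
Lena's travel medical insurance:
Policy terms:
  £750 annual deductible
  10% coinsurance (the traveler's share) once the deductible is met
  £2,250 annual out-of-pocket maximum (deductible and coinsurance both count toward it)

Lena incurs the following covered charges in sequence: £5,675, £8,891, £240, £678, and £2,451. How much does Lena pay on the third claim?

£24

Claim 1 (£5,675): deductible takes £750, £4,925 remains; 10% of £4,925 = £492.50. Traveler pays £1,242.50; OOP now £1,242.50.
Claim 2 (£8,891): deductible already satisfied, so traveler's share is 10% × £8,891 = £889.10. Cost to traveler: £889.10. OOP to date £2,131.60.
Claim 3 (£240): 10% coinsurance on £240 = £24. Traveler pays £24; OOP now £2,155.60.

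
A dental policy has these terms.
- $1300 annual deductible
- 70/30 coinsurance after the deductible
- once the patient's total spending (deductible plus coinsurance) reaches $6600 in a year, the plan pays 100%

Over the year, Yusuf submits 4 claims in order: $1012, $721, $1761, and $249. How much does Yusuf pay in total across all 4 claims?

$2032.90

Claim 1 — $1012: fully absorbed by the deductible. Cost to patient: $1012. OOP to date $1012.
Claim 2 — $721: deductible takes $288, $433 remains; patient's 30% is $129.90. Patient pays $417.90; OOP now $1429.90.
Claim 3 — $1761: deductible met; 30% of $1761 = $528.30. Cost to patient: $528.30. OOP to date $1958.20.
Claim 4 — $249: 30% coinsurance on $249 = $74.70. Patient owes $74.70 (running OOP $2032.90).
Summing the patient's payments: $1012 + $417.90 + $528.30 + $74.70 = $2032.90.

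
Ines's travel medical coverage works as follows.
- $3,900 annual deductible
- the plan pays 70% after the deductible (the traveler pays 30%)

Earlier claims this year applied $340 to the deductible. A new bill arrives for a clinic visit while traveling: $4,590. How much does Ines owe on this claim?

Remaining deductible: $3,900 − $340 = $3,560.
The remaining $1,030 (= $4,590 − $3,560) moves to coinsurance.
Coinsurance: $1,030 × 30% = $309.
Traveler responsibility: $3,560 + $309 = $3,869.

$3,869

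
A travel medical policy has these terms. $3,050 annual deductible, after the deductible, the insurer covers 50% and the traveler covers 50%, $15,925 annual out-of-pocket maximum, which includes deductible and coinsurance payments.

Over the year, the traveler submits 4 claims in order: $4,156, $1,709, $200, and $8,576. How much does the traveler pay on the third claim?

Claim 1 — $4,156: $3,050 to deductible, leaving $1,106; traveler's 50% is $553. Traveler owes $3,603 (running OOP $3,603).
Claim 2 — $1,709: 50% coinsurance on $1,709 = $854.50. Traveler pays $854.50; OOP now $4,457.50.
Claim 3 — $200: deductible met; 50% of $200 = $100. Traveler owes $100 (running OOP $4,557.50).

$100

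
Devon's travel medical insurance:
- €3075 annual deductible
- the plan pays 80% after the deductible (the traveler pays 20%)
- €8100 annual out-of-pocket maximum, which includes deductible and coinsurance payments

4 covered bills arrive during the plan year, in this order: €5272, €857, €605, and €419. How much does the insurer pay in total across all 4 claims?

#1 (€5272): €3075 to deductible, leaving €2197; 20% of €2197 = €439.40. Traveler owes €3514.40 (running OOP €3514.40). Insurer: €5272 − €3514.40 = €1757.60.
#2 (€857): deductible already satisfied, so traveler's share is 20% × €857 = €171.40. Cost to traveler: €171.40. OOP to date €3685.80. Plan pays €857 − €171.40 = €685.60.
#3 (€605): deductible met; 20% of €605 = €121. Traveler owes €121 (running OOP €3806.80). Insurer: €605 − €121 = €484.
#4 (€419): 20% coinsurance on €419 = €83.80. Traveler pays €83.80; OOP now €3890.60. Plan pays €419 − €83.80 = €335.20.
Insurer total = bills − traveler's total = €7153 − €3890.60 = €3262.40.

€3262.40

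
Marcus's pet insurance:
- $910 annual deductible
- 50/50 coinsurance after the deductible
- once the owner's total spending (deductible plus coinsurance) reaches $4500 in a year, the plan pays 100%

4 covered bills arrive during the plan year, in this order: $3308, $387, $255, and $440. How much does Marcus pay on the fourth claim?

$220

Claim 1 ($3308): $910 to deductible, leaving $2398; coinsurance $2398 × 50% = $1199. Owner pays $2109; OOP now $2109.
Claim 2 ($387): deductible already satisfied, so owner's share is 50% × $387 = $193.50. Owner owes $193.50 (running OOP $2302.50).
Claim 3 ($255): deductible already satisfied, so owner's share is 50% × $255 = $127.50. Cost to owner: $127.50. OOP to date $2430.
Claim 4 ($440): deductible already satisfied, so owner's share is 50% × $440 = $220. Owner owes $220 (running OOP $2650).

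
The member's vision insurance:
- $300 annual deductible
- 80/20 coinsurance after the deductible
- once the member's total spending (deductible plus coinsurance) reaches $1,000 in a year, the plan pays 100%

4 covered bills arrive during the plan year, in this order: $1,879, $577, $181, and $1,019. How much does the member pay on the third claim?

$36.20

Bill 1, $1,879: $300 finishes the deductible; $1,579 goes to coinsurance; 20% of $1,579 = $315.80. Member owes $615.80 (running OOP $615.80).
Bill 2, $577: deductible already satisfied, so member's share is 20% × $577 = $115.40. Member owes $115.40 (running OOP $731.20).
Bill 3, $181: 20% coinsurance on $181 = $36.20. Member pays $36.20; OOP now $767.40.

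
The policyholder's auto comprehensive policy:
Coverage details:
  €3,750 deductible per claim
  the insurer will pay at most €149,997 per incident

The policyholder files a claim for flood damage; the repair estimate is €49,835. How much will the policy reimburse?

€46,085

Less the €3,750 deductible: €49,835 − €3,750 = €46,085.
€46,085 is within the €149,997 limit, so the insurer pays €46,085.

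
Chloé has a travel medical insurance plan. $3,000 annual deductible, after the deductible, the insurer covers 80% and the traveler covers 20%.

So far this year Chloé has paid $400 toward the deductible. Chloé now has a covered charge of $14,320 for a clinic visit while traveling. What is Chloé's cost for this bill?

$4,944

$400 of the $3,000 deductible is already met, leaving $2,600.
That leaves $14,320 − $2,600 = $11,720 for coinsurance.
Coinsurance: $11,720 × 20% = $2,344.
Traveler responsibility: $2,600 + $2,344 = $4,944.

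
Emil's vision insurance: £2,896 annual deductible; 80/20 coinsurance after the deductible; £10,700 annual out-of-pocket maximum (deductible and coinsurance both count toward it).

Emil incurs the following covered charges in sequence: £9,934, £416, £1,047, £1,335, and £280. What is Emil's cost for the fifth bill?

#1 (£9,934): £2,896 finishes the deductible; £7,038 goes to coinsurance; 20% of £7,038 = £1,407.60. Member owes £4,303.60 (running OOP £4,303.60).
#2 (£416): deductible met; 20% of £416 = £83.20. Member owes £83.20 (running OOP £4,386.80).
#3 (£1,047): deductible already satisfied, so member's share is 20% × £1,047 = £209.40. Cost to member: £209.40. OOP to date £4,596.20.
#4 (£1,335): deductible met; 20% of £1,335 = £267. Member owes £267 (running OOP £4,863.20).
#5 (£280): deductible already satisfied, so member's share is 20% × £280 = £56. Member owes £56 (running OOP £4,919.20).

£56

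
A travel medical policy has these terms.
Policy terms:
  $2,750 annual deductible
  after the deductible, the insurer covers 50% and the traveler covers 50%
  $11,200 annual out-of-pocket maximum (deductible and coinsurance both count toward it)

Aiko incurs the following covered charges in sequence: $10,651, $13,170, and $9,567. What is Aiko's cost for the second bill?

$4,499.50

Bill 1, $10,651: $2,750 finishes the deductible; $7,901 goes to coinsurance; 50% of $7,901 = $3,950.50. Traveler owes $6,700.50 (running OOP $6,700.50).
Bill 2, $13,170: deductible already satisfied, so traveler's share is 50% × $13,170 = $6,585. Adding that to $6,700.50 gives $13,285.50, past the $11,200 cap; traveler pays only $11,200 − $6,700.50 = $4,499.50.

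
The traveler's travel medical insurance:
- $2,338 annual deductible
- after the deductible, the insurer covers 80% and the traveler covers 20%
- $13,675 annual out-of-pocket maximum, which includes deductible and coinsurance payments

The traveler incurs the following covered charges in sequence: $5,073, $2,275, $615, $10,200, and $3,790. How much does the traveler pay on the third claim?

Bill 1, $5,073: $2,338 to deductible, leaving $2,735; traveler's 20% is $547. Traveler pays $2,885; OOP now $2,885.
Bill 2, $2,275: deductible already satisfied, so traveler's share is 20% × $2,275 = $455. Traveler pays $455; OOP now $3,340.
Bill 3, $615: deductible already satisfied, so traveler's share is 20% × $615 = $123. Traveler owes $123 (running OOP $3,463).

$123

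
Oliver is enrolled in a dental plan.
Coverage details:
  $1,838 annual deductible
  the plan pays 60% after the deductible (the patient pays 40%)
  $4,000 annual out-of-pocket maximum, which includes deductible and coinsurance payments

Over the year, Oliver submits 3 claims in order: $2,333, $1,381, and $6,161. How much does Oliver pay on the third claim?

$1,411.60

Bill 1, $2,333: $1,838 finishes the deductible; $495 goes to coinsurance; patient's 40% is $198. Patient pays $2,036; OOP now $2,036.
Bill 2, $1,381: deductible met; 40% of $1,381 = $552.40. Cost to patient: $552.40. OOP to date $2,588.40.
Bill 3, $6,161: deductible met; 40% of $6,161 = $2,464.40. OOP would hit $5,052.80 > $4,000, so the cap limits the patient to $4,000 − $2,588.40 = $1,411.60.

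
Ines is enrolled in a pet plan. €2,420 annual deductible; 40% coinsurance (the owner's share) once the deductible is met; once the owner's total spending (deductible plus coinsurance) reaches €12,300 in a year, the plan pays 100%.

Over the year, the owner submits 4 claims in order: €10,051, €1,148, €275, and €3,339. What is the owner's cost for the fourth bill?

€1,335.60

#1 (€10,051): €2,420 to deductible, leaving €7,631; owner's 40% is €3,052.40. Owner owes €5,472.40 (running OOP €5,472.40).
#2 (€1,148): deductible already satisfied, so owner's share is 40% × €1,148 = €459.20. Owner owes €459.20 (running OOP €5,931.60).
#3 (€275): deductible met; 40% of €275 = €110. Owner owes €110 (running OOP €6,041.60).
#4 (€3,339): 40% coinsurance on €3,339 = €1,335.60. Owner owes €1,335.60 (running OOP €7,377.20).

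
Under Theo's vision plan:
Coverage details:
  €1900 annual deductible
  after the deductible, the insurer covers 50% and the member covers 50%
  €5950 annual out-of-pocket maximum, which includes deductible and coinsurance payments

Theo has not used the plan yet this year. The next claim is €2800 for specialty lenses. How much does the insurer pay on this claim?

The full €1900 deductible is still open; €1900 of this bill applies to it.
The remaining €900 (= €2800 − €1900) moves to coinsurance.
50% of €900 = €450 falls to the member.
So the member owes €1900 + €450 = €2350 before any cap.
Total out-of-pocket so far would be €0 + €2350 = €2350, below the €5950 cap — no reduction.
The insurer covers the remainder: €2800 − €2350 = €450.

€450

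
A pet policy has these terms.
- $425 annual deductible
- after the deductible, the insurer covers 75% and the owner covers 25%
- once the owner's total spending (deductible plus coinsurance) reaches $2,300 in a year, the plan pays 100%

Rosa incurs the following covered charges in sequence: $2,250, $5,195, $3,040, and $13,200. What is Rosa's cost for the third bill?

#1 ($2,250): $425 finishes the deductible; $1,825 goes to coinsurance; coinsurance $1,825 × 25% = $456.25. Owner owes $881.25 (running OOP $881.25).
#2 ($5,195): 25% coinsurance on $5,195 = $1,298.75. Owner owes $1,298.75 (running OOP $2,180).
#3 ($3,040): deductible met; 25% of $3,040 = $760. OOP would hit $2,940 > $2,300, so the cap limits the owner to $2,300 − $2,180 = $120.

$120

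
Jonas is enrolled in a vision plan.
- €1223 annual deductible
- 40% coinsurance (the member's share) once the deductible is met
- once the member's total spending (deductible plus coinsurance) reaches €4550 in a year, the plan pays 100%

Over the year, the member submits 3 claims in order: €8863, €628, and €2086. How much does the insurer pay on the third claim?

€2066.20

#1 (€8863): deductible takes €1223, €7640 remains; 40% of €7640 = €3056. Member owes €4279 (running OOP €4279). Plan pays €8863 − €4279 = €4584.
#2 (€628): deductible already satisfied, so member's share is 40% × €628 = €251.20. Member owes €251.20 (running OOP €4530.20). Plan pays €628 − €251.20 = €376.80.
#3 (€2086): deductible met; 40% of €2086 = €834.40. OOP would hit €5364.60 > €4550, so the cap limits the member to €4550 − €4530.20 = €19.80. Insurer: €2086 − €19.80 = €2066.20.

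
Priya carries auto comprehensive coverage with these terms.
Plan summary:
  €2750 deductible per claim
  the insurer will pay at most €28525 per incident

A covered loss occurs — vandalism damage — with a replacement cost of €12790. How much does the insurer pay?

Less the €2750 deductible: €12790 − €2750 = €10040.
€10040 ≤ €28525, so the limit doesn't bind; insurer pays €10040.

€10040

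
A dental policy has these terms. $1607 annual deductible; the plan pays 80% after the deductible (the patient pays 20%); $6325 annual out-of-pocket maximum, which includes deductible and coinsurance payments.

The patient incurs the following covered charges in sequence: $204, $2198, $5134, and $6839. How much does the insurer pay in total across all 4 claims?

#1 ($204): entire amount goes to the deductible. Patient owes $204 (running OOP $204). Plan pays $204 − $204 = $0.
#2 ($2198): $1403 finishes the deductible; $795 goes to coinsurance; 20% of $795 = $159. Patient pays $1562; OOP now $1766. Insurer: $2198 − $1562 = $636.
#3 ($5134): 20% coinsurance on $5134 = $1026.80. Cost to patient: $1026.80. OOP to date $2792.80. Plan pays $5134 − $1026.80 = $4107.20.
#4 ($6839): deductible already satisfied, so patient's share is 20% × $6839 = $1367.80. Cost to patient: $1367.80. OOP to date $4160.60. Insurer: $6839 − $1367.80 = $5471.20.
Insurer total = bills − patient's total = $14375 − $4160.60 = $10214.40.

$10214.40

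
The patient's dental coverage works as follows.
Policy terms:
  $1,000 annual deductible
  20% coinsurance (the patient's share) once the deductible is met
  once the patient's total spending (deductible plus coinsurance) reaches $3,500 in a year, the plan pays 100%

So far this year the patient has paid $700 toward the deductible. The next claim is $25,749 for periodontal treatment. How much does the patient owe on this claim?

$700 of the $1,000 deductible is already met, leaving $300.
That leaves $25,749 − $300 = $25,449 for coinsurance.
Coinsurance: $25,449 × 20% = $5,089.80.
So the patient owes $300 + $5,089.80 = $5,389.80 before any cap.
Adding $5,389.80 to the $700 already spent would give $6,089.80, which exceeds the $3,500 cap; the patient pays just $3,500 − $700 = $2,800.

$2,800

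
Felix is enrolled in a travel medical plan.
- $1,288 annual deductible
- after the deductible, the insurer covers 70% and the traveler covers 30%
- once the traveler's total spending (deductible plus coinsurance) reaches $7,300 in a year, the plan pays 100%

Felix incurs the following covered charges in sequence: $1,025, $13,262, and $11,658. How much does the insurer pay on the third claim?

Claim 1 ($1,025): entire amount goes to the deductible. Traveler owes $1,025 (running OOP $1,025). Plan pays $1,025 − $1,025 = $0.
Claim 2 ($13,262): deductible takes $263, $12,999 remains; 30% of $12,999 = $3,899.70. Traveler pays $4,162.70; OOP now $5,187.70. Plan pays $13,262 − $4,162.70 = $9,099.30.
Claim 3 ($11,658): 30% coinsurance on $11,658 = $3,497.40. That would push OOP to $8,685.10, over the $7,300 cap, so traveler pays $7,300 − $5,187.70 = $2,112.30. Insurer: $11,658 − $2,112.30 = $9,545.70.

$9,545.70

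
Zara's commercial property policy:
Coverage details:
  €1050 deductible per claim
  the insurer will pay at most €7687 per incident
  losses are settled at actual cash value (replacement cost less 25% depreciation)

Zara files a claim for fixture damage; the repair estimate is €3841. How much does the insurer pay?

€1830.75

At 25% depreciation, ACV = €3841 − €960.25 = €2880.75.
Subtract the deductible: €2880.75 − €1050 = €1830.75.
That's under the €7687 cap, so the insurer reimburses the full €1830.75.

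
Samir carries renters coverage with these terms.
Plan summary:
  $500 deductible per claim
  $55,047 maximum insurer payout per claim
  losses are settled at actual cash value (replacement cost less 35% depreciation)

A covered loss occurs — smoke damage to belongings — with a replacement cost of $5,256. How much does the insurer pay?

Depreciate 35%: the covered value is $5,256 × 0.65 = $3,416.40.
Subtract the deductible: $3,416.40 − $500 = $2,916.40.
That's under the $55,047 cap, so the insurer reimburses the full $2,916.40.

$2,916.40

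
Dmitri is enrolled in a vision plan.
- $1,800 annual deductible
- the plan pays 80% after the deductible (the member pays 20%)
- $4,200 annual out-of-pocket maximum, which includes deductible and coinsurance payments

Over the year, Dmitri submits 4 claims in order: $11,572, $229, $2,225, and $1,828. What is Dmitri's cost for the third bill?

$399.80

#1 ($11,572): $1,800 to deductible, leaving $9,772; coinsurance $9,772 × 20% = $1,954.40. Member pays $3,754.40; OOP now $3,754.40.
#2 ($229): deductible met; 20% of $229 = $45.80. Cost to member: $45.80. OOP to date $3,800.20.
#3 ($2,225): deductible already satisfied, so member's share is 20% × $2,225 = $445. OOP would hit $4,245.20 > $4,200, so the cap limits the member to $4,200 − $3,800.20 = $399.80.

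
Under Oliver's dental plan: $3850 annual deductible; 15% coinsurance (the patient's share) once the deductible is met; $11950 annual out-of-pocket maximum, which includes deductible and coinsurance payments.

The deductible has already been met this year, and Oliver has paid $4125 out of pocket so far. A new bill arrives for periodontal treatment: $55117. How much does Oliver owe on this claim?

With the deductible met, the entire $55117 is subject to coinsurance.
Patient's 15% share of $55117 is $8267.55.
That would bring total out-of-pocket to $12392.55, past the $11950 cap. The patient is capped at $11950 − $4125 = $7825 on this claim.

$7825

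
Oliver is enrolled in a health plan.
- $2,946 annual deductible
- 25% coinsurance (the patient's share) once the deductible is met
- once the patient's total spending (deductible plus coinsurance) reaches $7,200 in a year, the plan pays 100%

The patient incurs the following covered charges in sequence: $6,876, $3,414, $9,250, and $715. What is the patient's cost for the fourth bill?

$105.50

Claim 1 — $6,876: $2,946 to deductible, leaving $3,930; 25% of $3,930 = $982.50. Cost to patient: $3,928.50. OOP to date $3,928.50.
Claim 2 — $3,414: deductible already satisfied, so patient's share is 25% × $3,414 = $853.50. Cost to patient: $853.50. OOP to date $4,782.
Claim 3 — $9,250: deductible already satisfied, so patient's share is 25% × $9,250 = $2,312.50. Patient owes $2,312.50 (running OOP $7,094.50).
Claim 4 — $715: deductible already satisfied, so patient's share is 25% × $715 = $178.75. OOP would hit $7,273.25 > $7,200, so the cap limits the patient to $7,200 − $7,094.50 = $105.50.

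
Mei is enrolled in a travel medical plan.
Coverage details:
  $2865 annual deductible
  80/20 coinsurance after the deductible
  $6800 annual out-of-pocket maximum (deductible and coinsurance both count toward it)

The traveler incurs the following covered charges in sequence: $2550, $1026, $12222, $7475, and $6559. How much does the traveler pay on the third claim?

$2444.40

Claim 1 ($2550): fully absorbed by the deductible. Traveler owes $2550 (running OOP $2550).
Claim 2 ($1026): $315 to deductible, leaving $711; 20% of $711 = $142.20. Cost to traveler: $457.20. OOP to date $3007.20.
Claim 3 ($12222): deductible already satisfied, so traveler's share is 20% × $12222 = $2444.40. Traveler pays $2444.40; OOP now $5451.60.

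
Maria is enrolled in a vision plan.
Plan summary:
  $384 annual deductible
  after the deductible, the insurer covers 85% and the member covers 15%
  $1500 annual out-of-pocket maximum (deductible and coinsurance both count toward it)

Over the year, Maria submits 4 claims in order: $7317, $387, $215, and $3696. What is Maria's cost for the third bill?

$18

Bill 1, $7317: $384 to deductible, leaving $6933; member's 15% is $1039.95. Member pays $1423.95; OOP now $1423.95.
Bill 2, $387: deductible already satisfied, so member's share is 15% × $387 = $58.05. Member owes $58.05 (running OOP $1482).
Bill 3, $215: 15% coinsurance on $215 = $32.25. Adding that to $1482 gives $1514.25, past the $1500 cap; member pays only $1500 − $1482 = $18.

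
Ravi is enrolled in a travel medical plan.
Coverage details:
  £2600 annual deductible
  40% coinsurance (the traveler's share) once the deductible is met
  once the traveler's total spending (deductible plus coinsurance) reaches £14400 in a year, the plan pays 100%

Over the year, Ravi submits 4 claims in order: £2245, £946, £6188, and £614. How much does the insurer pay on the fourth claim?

£368.40

Claim 1 (£2245): fully absorbed by the deductible. Traveler pays £2245; OOP now £2245. Plan pays £2245 − £2245 = £0.
Claim 2 (£946): £355 to deductible, leaving £591; 40% of £591 = £236.40. Cost to traveler: £591.40. OOP to date £2836.40. Plan pays £946 − £591.40 = £354.60.
Claim 3 (£6188): 40% coinsurance on £6188 = £2475.20. Traveler pays £2475.20; OOP now £5311.60. Plan pays £6188 − £2475.20 = £3712.80.
Claim 4 (£614): deductible met; 40% of £614 = £245.60. Cost to traveler: £245.60. OOP to date £5557.20. Plan pays £614 − £245.60 = £368.40.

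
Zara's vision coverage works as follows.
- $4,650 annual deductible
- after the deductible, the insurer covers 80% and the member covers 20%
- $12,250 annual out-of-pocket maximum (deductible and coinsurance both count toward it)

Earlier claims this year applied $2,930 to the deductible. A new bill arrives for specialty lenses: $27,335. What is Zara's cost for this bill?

$6,843

Deductible still to meet: $4,650 − $2,930 = $1,720.
That leaves $27,335 − $1,720 = $25,615 for coinsurance.
Member's 20% share of $25,615 is $5,123.
That puts the member's cost at $1,720 + $5,123 = $6,843 before any cap.
Total out-of-pocket so far would be $2,930 + $6,843 = $9,773, below the $12,250 cap — no reduction.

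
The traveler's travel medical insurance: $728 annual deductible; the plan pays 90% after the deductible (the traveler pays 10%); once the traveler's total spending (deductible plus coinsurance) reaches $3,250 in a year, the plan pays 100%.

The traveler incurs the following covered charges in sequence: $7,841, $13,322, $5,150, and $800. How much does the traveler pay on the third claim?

Claim 1 ($7,841): $728 to deductible, leaving $7,113; coinsurance $7,113 × 10% = $711.30. Traveler owes $1,439.30 (running OOP $1,439.30).
Claim 2 ($13,322): 10% coinsurance on $13,322 = $1,332.20. Traveler owes $1,332.20 (running OOP $2,771.50).
Claim 3 ($5,150): 10% coinsurance on $5,150 = $515. Adding that to $2,771.50 gives $3,286.50, past the $3,250 cap; traveler pays only $3,250 − $2,771.50 = $478.50.

$478.50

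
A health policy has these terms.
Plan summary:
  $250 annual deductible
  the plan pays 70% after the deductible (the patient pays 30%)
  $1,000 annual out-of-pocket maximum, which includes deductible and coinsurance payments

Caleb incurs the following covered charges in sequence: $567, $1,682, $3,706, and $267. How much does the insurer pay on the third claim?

Bill 1, $567: $250 to deductible, leaving $317; 30% of $317 = $95.10. Cost to patient: $345.10. OOP to date $345.10. Insurer: $567 − $345.10 = $221.90.
Bill 2, $1,682: deductible met; 30% of $1,682 = $504.60. Patient pays $504.60; OOP now $849.70. Insurer: $1,682 − $504.60 = $1,177.40.
Bill 3, $3,706: deductible already satisfied, so patient's share is 30% × $3,706 = $1,111.80. OOP would hit $1,961.50 > $1,000, so the cap limits the patient to $1,000 − $849.70 = $150.30. Plan pays $3,706 − $150.30 = $3,555.70.

$3,555.70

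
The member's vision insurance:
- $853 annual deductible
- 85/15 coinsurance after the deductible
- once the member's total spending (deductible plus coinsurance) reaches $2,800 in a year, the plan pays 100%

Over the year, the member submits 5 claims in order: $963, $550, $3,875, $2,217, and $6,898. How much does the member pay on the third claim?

$581.25

Claim 1 ($963): $853 finishes the deductible; $110 goes to coinsurance; coinsurance $110 × 15% = $16.50. Cost to member: $869.50. OOP to date $869.50.
Claim 2 ($550): deductible met; 15% of $550 = $82.50. Member pays $82.50; OOP now $952.
Claim 3 ($3,875): deductible already satisfied, so member's share is 15% × $3,875 = $581.25. Cost to member: $581.25. OOP to date $1,533.25.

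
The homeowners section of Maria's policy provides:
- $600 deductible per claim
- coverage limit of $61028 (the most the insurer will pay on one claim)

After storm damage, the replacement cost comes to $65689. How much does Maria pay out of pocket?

Subtract the deductible: $65689 − $600 = $65089.
$65089 exceeds the $61028 limit, so the insurer pays the limit: $61028.
The homeowner bears the rest of the original loss: $65689 − $61028 = $4661.

$4661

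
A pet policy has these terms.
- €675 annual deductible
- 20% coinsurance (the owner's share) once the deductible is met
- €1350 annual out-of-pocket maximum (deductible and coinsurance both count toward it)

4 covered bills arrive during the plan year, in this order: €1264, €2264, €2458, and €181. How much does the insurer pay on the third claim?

€2353.60

Claim 1 (€1264): deductible takes €675, €589 remains; 20% of €589 = €117.80. Owner pays €792.80; OOP now €792.80. Insurer: €1264 − €792.80 = €471.20.
Claim 2 (€2264): 20% coinsurance on €2264 = €452.80. Cost to owner: €452.80. OOP to date €1245.60. Plan pays €2264 − €452.80 = €1811.20.
Claim 3 (€2458): deductible already satisfied, so owner's share is 20% × €2458 = €491.60. Adding that to €1245.60 gives €1737.20, past the €1350 cap; owner pays only €1350 − €1245.60 = €104.40. Plan pays €2458 − €104.40 = €2353.60.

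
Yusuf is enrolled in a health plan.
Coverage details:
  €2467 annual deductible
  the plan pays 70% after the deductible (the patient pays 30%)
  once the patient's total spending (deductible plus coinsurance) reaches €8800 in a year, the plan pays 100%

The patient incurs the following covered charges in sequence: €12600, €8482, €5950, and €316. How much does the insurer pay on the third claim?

€5201.50

#1 (€12600): €2467 to deductible, leaving €10133; coinsurance €10133 × 30% = €3039.90. Patient pays €5506.90; OOP now €5506.90. Insurer: €12600 − €5506.90 = €7093.10.
#2 (€8482): 30% coinsurance on €8482 = €2544.60. Patient pays €2544.60; OOP now €8051.50. Plan pays €8482 − €2544.60 = €5937.40.
#3 (€5950): deductible already satisfied, so patient's share is 30% × €5950 = €1785. Adding that to €8051.50 gives €9836.50, past the €8800 cap; patient pays only €8800 − €8051.50 = €748.50. Insurer: €5950 − €748.50 = €5201.50.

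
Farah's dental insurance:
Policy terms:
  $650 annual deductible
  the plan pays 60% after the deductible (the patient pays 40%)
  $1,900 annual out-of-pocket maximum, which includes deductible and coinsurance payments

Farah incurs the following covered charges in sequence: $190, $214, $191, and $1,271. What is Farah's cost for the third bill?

$191

Bill 1, $190: entire amount goes to the deductible. Patient owes $190 (running OOP $190).
Bill 2, $214: fully absorbed by the deductible. Patient pays $214; OOP now $404.
Bill 3, $191: all of it applies to the deductible. Patient owes $191 (running OOP $595).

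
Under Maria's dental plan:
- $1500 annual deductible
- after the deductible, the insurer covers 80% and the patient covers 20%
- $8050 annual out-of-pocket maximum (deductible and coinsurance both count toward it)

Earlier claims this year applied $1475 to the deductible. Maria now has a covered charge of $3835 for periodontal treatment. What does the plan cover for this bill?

$3048

$1475 of the $1500 deductible is already met, leaving $25.
After the $25 deductible portion, $3835 − $25 = $3810 is subject to coinsurance.
Patient's 20% share of $3810 is $762.
So the patient owes $25 + $762 = $787 before any cap.
Year-to-date out-of-pocket becomes $1475 + $787 = $2262, still under the $8050 maximum, so no cap applies.
The insurer covers the remainder: $3835 − $787 = $3048.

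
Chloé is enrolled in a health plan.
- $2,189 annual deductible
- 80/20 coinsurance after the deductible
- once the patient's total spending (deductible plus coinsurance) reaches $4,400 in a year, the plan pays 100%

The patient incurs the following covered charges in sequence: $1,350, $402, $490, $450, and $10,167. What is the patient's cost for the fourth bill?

Claim 1 ($1,350): entire amount goes to the deductible. Patient pays $1,350; OOP now $1,350.
Claim 2 ($402): entire amount goes to the deductible. Patient pays $402; OOP now $1,752.
Claim 3 ($490): deductible takes $437, $53 remains; coinsurance $53 × 20% = $10.60. Patient owes $447.60 (running OOP $2,199.60).
Claim 4 ($450): deductible met; 20% of $450 = $90. Patient pays $90; OOP now $2,289.60.

$90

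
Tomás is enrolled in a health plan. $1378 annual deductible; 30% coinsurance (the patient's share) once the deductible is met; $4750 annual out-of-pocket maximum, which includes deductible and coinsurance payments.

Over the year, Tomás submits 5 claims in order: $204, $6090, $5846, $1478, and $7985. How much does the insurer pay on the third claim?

$4092.20

#1 ($204): all of it applies to the deductible. Cost to patient: $204. OOP to date $204. Plan pays $204 − $204 = $0.
#2 ($6090): $1174 to deductible, leaving $4916; coinsurance $4916 × 30% = $1474.80. Cost to patient: $2648.80. OOP to date $2852.80. Plan pays $6090 − $2648.80 = $3441.20.
#3 ($5846): 30% coinsurance on $5846 = $1753.80. Patient owes $1753.80 (running OOP $4606.60). Plan pays $5846 − $1753.80 = $4092.20.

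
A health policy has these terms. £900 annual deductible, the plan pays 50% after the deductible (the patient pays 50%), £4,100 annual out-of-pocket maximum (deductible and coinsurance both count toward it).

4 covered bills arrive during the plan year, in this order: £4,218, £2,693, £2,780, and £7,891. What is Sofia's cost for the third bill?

£194.50

#1 (£4,218): deductible takes £900, £3,318 remains; patient's 50% is £1,659. Patient pays £2,559; OOP now £2,559.
#2 (£2,693): deductible already satisfied, so patient's share is 50% × £2,693 = £1,346.50. Patient pays £1,346.50; OOP now £3,905.50.
#3 (£2,780): 50% coinsurance on £2,780 = £1,390. Adding that to £3,905.50 gives £5,295.50, past the £4,100 cap; patient pays only £4,100 − £3,905.50 = £194.50.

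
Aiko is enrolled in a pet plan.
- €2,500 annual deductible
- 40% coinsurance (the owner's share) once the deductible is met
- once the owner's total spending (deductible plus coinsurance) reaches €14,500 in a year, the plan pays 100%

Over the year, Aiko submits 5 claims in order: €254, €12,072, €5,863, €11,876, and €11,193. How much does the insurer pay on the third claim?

€3,517.80

Claim 1 — €254: entire amount goes to the deductible. Owner pays €254; OOP now €254. Insurer: €254 − €254 = €0.
Claim 2 — €12,072: €2,246 finishes the deductible; €9,826 goes to coinsurance; owner's 40% is €3,930.40. Owner pays €6,176.40; OOP now €6,430.40. Plan pays €12,072 − €6,176.40 = €5,895.60.
Claim 3 — €5,863: deductible met; 40% of €5,863 = €2,345.20. Cost to owner: €2,345.20. OOP to date €8,775.60. Plan pays €5,863 − €2,345.20 = €3,517.80.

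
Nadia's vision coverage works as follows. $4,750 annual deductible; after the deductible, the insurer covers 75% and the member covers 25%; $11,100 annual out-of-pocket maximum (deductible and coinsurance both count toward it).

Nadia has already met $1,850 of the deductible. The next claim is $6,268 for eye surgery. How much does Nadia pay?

$1,850 of the $4,750 deductible is already met, leaving $2,900.
The remaining $3,368 (= $6,268 − $2,900) moves to coinsurance.
Member's 25% share of $3,368 is $842.
That puts the member's cost at $2,900 + $842 = $3,742 before any cap.
Cumulative spending $1,850 + $3,742 = $5,592 stays under the $11,100 maximum.

$3,742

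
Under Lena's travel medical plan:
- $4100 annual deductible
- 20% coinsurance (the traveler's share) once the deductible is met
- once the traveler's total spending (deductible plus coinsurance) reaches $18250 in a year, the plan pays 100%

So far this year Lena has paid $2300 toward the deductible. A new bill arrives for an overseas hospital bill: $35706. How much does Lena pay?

$2300 of the $4100 deductible is already met, leaving $1800.
That leaves $35706 − $1800 = $33906 for coinsurance.
20% of $33906 = $6781.20 falls to the traveler.
So the traveler owes $1800 + $6781.20 = $8581.20 before any cap.
Cumulative spending $2300 + $8581.20 = $10881.20 stays under the $18250 maximum.

$8581.20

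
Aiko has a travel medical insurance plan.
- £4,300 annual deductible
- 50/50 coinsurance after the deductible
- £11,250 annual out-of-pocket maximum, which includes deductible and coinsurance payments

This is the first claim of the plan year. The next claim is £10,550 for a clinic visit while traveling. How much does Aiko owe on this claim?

The full £4,300 deductible is still open; £4,300 of this bill applies to it.
The remaining £6,250 (= £10,550 − £4,300) moves to coinsurance.
Coinsurance: £6,250 × 50% = £3,125.
Traveler responsibility before any cap: £4,300 + £3,125 = £7,425.
Total out-of-pocket so far would be £0 + £7,425 = £7,425, below the £11,250 cap — no reduction.

£7,425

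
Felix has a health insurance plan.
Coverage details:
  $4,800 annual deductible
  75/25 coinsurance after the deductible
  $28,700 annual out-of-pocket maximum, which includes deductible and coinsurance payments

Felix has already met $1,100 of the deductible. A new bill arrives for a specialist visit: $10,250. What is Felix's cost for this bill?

$5,337.50

Deductible still to meet: $4,800 − $1,100 = $3,700.
The remaining $6,550 (= $10,250 − $3,700) moves to coinsurance.
Patient's 25% share of $6,550 is $1,637.50.
Patient responsibility before any cap: $3,700 + $1,637.50 = $5,337.50.
Total out-of-pocket so far would be $1,100 + $5,337.50 = $6,437.50, below the $28,700 cap — no reduction.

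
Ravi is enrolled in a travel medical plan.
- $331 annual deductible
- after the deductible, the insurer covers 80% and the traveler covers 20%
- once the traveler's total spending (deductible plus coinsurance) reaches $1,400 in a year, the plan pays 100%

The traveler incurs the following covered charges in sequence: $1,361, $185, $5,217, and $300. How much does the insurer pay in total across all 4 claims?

$5,663

Claim 1 ($1,361): $331 to deductible, leaving $1,030; coinsurance $1,030 × 20% = $206. Traveler owes $537 (running OOP $537). Insurer: $1,361 − $537 = $824.
Claim 2 ($185): 20% coinsurance on $185 = $37. Traveler pays $37; OOP now $574. Plan pays $185 − $37 = $148.
Claim 3 ($5,217): deductible already satisfied, so traveler's share is 20% × $5,217 = $1,043.40. Adding that to $574 gives $1,617.40, past the $1,400 cap; traveler pays only $1,400 − $574 = $826. Insurer: $5,217 − $826 = $4,391.
Claim 4 ($300): deductible met; 20% of $300 = $60. That would push OOP to $1,460, over the $1,400 cap, so traveler pays $1,400 − $1,400 = $0. Insurer: $300 − $0 = $300.
Insurer total: $824 + $148 + $4,391 + $300 = $5,663.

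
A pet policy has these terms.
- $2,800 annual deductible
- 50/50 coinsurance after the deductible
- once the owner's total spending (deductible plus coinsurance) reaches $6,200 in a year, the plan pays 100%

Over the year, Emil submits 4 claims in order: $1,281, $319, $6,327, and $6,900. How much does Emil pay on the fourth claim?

#1 ($1,281): all of it applies to the deductible. Cost to owner: $1,281. OOP to date $1,281.
#2 ($319): all of it applies to the deductible. Owner owes $319 (running OOP $1,600).
#3 ($6,327): deductible takes $1,200, $5,127 remains; owner's 50% is $2,563.50. Owner owes $3,763.50 (running OOP $5,363.50).
#4 ($6,900): 50% coinsurance on $6,900 = $3,450. That would push OOP to $8,813.50, over the $6,200 cap, so owner pays $6,200 − $5,363.50 = $836.50.

$836.50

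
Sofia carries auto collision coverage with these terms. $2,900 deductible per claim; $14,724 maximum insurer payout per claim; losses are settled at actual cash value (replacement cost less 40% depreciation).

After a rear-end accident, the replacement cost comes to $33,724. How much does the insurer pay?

$14,724

Depreciate 40%: the covered value is $33,724 × 0.6 = $20,234.40.
Less the $2,900 deductible: $20,234.40 − $2,900 = $17,334.40.
$17,334.40 exceeds the $14,724 limit, so the insurer pays the limit: $14,724.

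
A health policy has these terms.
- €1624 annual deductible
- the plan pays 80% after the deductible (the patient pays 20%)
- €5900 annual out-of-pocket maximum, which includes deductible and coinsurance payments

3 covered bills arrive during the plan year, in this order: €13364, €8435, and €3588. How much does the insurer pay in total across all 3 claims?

€19487

Bill 1, €13364: €1624 to deductible, leaving €11740; coinsurance €11740 × 20% = €2348. Patient pays €3972; OOP now €3972. Insurer: €13364 − €3972 = €9392.
Bill 2, €8435: deductible met; 20% of €8435 = €1687. Cost to patient: €1687. OOP to date €5659. Insurer: €8435 − €1687 = €6748.
Bill 3, €3588: deductible already satisfied, so patient's share is 20% × €3588 = €717.60. Adding that to €5659 gives €6376.60, past the €5900 cap; patient pays only €5900 − €5659 = €241. Insurer: €3588 − €241 = €3347.
Insurer total = bills − patient's total = €25387 − €5900 = €19487.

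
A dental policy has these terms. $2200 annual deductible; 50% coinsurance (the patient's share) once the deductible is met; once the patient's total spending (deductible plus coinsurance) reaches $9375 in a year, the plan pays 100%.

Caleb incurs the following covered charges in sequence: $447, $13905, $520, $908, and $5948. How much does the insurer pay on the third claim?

$260

Bill 1, $447: entire amount goes to the deductible. Patient owes $447 (running OOP $447). Insurer: $447 − $447 = $0.
Bill 2, $13905: deductible takes $1753, $12152 remains; patient's 50% is $6076. Patient owes $7829 (running OOP $8276). Insurer: $13905 − $7829 = $6076.
Bill 3, $520: deductible met; 50% of $520 = $260. Patient pays $260; OOP now $8536. Plan pays $520 − $260 = $260.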